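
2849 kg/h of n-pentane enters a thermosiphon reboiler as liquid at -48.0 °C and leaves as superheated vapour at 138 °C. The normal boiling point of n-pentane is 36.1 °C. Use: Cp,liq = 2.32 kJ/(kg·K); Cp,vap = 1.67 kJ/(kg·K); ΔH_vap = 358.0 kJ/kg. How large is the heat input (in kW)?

Q = 572 kW

liquid -48.0→36.1 °C: 195.11 kJ/kg
vaporisation at 36.1 °C: 358 kJ/kg
vapour 36.1→138 °C: 170.17 kJ/kg
Δh = 195.11 + 358 + 170.17 = 723.28 kJ/kg
Q = ṁ·Δh = 2849 kg/h × 723.28 kJ/kg = 2.0606e+06 kJ/h
|Q| = 572.4 kW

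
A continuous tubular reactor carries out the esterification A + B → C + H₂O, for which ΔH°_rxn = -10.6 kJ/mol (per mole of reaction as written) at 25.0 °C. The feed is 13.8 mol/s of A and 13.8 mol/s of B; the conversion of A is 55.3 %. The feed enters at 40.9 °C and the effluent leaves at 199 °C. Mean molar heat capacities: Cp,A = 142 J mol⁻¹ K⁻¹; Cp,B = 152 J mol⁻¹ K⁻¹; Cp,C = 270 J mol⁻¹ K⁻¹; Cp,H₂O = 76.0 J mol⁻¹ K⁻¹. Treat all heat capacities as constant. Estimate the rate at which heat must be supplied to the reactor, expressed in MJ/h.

Extent of reaction ξ = 0.553 × 13.8 = 7.6314 mol/s
Reaction term: ξ·ΔH°_rxn = 7.6314 × -10.6 = -80.893 kJ/s
Sensible, feed 40.9→25 °C: -64.509 kJ/s
Outlet flows (mol/s): A 6.1686, B 6.1686, C 7.6314, H₂O 7.6314
Sensible, products 25→199 °C: 775 kJ/s
Q = ΔH = 629.6 kJ/s = 629.6 kW
Heat supplied = 2266.6 MJ/h

Q_in = 2270 MJ/h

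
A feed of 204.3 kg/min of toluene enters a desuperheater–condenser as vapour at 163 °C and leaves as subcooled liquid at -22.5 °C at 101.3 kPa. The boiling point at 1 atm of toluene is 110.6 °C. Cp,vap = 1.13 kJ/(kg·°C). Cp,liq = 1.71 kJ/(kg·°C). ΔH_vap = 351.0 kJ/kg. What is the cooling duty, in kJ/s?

Q_c = 2170 kJ/s

vapour 163→110.6 °C: -59.212 kJ/kg
condensation at 110.6 °C: -351 kJ/kg
liquid 110.6→-22.5 °C: -227.6 kJ/kg
Δh = -59.212 + -351 + -227.6 = -637.81 kJ/kg
Q = ṁ·Δh = 204.3 kg/min × -637.81 kJ/kg = -130310 kJ/min
|Q| = 2171.8 kW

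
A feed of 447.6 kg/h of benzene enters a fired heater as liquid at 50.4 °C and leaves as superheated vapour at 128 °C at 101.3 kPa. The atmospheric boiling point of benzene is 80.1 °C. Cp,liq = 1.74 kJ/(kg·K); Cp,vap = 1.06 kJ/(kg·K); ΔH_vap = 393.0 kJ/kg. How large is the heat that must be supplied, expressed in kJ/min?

Q = 3700 kJ/min

liquid 50.4→80.1 °C: 51.678 kJ/kg
vaporisation at 80.1 °C: 393 kJ/kg
vapour 80.1→128 °C: 50.774 kJ/kg
Δh = 51.678 + 393 + 50.774 = 495.45 kJ/kg
Q = ṁ·Δh = 447.6 kg/h × 495.45 kJ/kg = 221760 kJ/h
|Q| = 61.601 kW = 3696.1 kJ/min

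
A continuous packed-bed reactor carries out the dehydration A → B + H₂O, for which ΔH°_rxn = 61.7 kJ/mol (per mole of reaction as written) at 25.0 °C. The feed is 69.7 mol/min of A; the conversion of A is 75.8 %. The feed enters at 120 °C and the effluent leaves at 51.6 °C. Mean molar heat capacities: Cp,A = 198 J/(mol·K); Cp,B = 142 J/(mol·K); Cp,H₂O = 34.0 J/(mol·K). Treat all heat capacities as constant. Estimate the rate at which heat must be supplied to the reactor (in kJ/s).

Extent of reaction ξ = 0.758 × 69.7 = 52.833 mol/min
Reaction term: ξ·ΔH°_rxn = 52.833 × 61.7 = 3259.8 kJ/min
Sensible, feed 120→25 °C: -1311.1 kJ/min
Outlet flows (mol/min): A 16.867, B 52.833, H₂O 52.833
Sensible, products 25→51.6 °C: 336.18 kJ/min
Q = ΔH = 2284.9 kJ/min = 38.082 kW
Heat supplied = 38.082 kJ/s

Q_in = 38.1 kJ/s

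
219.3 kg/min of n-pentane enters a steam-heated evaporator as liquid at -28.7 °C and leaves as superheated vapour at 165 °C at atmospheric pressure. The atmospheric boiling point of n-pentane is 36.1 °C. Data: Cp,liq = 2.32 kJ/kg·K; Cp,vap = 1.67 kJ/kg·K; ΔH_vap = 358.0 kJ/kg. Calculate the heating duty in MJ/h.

Q = 9520 MJ/h

liquid -28.7→36.1 °C: 150.34 kJ/kg
vaporisation at 36.1 °C: 358 kJ/kg
vapour 36.1→165 °C: 215.26 kJ/kg
Δh = 150.34 + 358 + 215.26 = 723.6 kJ/kg
Q = ṁ·Δh = 219.3 kg/min × 723.6 kJ/kg = 158690 kJ/min
|Q| = 2644.8 kW = 9521.1 MJ/h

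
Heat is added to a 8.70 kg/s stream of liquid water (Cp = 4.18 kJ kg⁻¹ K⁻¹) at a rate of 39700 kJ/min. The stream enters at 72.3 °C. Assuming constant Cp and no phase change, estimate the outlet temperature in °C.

Q = 39700 kJ/min = 661.67 kJ/s
ΔT = Q/(ṁ·Cp) = 661.67/(8.70×4.18) = 18.195 K
T_out = 72.3 + 18.195 = 90.495 °C

T_out = 90.5 °C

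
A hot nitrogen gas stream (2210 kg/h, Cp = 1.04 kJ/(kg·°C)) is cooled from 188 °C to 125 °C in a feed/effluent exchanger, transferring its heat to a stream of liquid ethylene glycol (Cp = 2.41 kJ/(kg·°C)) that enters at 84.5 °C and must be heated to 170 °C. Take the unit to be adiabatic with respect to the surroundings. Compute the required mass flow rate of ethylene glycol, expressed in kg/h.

ṁ_c = 703 kg/h

Heat released by hot stream: Q = 2210 × 1.04 × (188 − 125) = 144800 kJ/h
Energy balance on cold side (adiabatic exchanger): Q = ṁ_c·Cp_c·(T_c,out − T_c,in)
ṁ_c = 144800 / [2.41 × (170 − 84.5)] = 702.72 kg/h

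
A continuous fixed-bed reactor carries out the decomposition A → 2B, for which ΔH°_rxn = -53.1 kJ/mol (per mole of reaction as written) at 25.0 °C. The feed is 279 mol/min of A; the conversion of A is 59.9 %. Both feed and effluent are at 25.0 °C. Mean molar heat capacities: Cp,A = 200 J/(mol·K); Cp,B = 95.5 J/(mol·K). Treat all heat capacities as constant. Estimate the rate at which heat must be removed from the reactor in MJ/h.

Q_out = 532 MJ/h

Extent of reaction ξ = 0.599 × 279 = 167.12 mol/min
Reaction term: ξ·ΔH°_rxn = 167.12 × -53.1 = -8874.1 kJ/min
Q = ΔH = -8874.1 kJ/min = -147.9 kW
Heat removed = 532.45 MJ/h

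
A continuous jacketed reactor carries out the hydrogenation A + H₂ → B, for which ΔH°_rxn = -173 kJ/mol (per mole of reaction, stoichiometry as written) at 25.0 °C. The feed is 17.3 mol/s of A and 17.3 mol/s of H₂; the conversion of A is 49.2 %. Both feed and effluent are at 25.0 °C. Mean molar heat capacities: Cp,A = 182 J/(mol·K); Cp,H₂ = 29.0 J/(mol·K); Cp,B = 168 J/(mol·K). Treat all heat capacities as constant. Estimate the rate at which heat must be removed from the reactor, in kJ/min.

Q_out = 88400 kJ/min

Extent of reaction ξ = 0.492 × 17.3 = 8.5116 mol/s
Reaction term: ξ·ΔH°_rxn = 8.5116 × -173 = -1472.5 kJ/s
Q = ΔH = -1472.5 kJ/s = -1472.5 kW
Heat removed = 88350 kJ/min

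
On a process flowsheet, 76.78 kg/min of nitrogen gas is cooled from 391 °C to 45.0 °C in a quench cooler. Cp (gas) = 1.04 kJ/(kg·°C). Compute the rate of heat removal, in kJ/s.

Q_c = 460 kJ/s

Q = ṁ·Cp·ΔT = 76.78 × 1.04 × (45.0 − 391) = -27629 kJ/min
Converting: 27629 / 60 s = 460.48 kW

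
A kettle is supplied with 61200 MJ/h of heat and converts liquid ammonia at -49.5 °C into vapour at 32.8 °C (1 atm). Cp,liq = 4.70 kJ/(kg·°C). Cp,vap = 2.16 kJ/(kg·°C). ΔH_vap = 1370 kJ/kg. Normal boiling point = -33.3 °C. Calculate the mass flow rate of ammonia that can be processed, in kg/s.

Δh = 4.70×(-33.3−-49.5) + 1370 + 2.16×(32.8−-33.3) = 1588.9 kJ/kg
Q = 61200 MJ/h = 17000 kJ/s = 17000 kJ/s
ṁ = Q/Δh = 17000 / 1588.9 = 10.699 kg/s

ṁ = 10.7 kg/s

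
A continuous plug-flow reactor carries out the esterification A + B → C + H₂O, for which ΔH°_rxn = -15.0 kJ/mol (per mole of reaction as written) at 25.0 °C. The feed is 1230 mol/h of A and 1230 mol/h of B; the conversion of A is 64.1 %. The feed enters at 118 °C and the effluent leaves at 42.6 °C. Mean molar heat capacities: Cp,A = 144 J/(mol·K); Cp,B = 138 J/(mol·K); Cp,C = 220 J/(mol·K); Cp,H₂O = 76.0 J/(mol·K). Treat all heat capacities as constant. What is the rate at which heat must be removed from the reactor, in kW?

Q_out = 10.5 kW

Extent of reaction ξ = 0.641 × 1230 = 788.43 mol/h
Reaction term: ξ·ΔH°_rxn = 788.43 × -15.0 = -11826 kJ/h
Sensible, feed 118→25 °C: -32258 kJ/h
Outlet flows (mol/h): A 441.57, B 441.57, C 788.43, H₂O 788.43
Sensible, products 25→42.6 °C: 6299 kJ/h
Q = ΔH = -37785 kJ/h = -10.496 kW
Heat removed = 10.496 kW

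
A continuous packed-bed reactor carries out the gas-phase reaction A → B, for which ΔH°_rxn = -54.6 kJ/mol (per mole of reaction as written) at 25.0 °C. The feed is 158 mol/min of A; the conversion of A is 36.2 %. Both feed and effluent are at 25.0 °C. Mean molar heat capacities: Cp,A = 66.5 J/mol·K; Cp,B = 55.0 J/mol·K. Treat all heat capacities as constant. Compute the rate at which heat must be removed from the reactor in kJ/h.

Q_out = 187000 kJ/h

Extent of reaction ξ = 0.362 × 158 = 57.196 mol/min
Reaction term: ξ·ΔH°_rxn = 57.196 × -54.6 = -3122.9 kJ/min
Q = ΔH = -3122.9 kJ/min = -52.048 kW
Heat removed = 187370 kJ/h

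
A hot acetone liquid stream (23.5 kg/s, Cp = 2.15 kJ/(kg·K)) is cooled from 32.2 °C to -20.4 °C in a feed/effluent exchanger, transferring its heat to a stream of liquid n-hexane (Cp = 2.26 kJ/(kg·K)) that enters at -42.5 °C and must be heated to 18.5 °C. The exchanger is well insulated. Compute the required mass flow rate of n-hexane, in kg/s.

ṁ_c = 19.3 kg/s

Heat released by hot stream: Q = 23.5 × 2.15 × (32.2 − -20.4) = 2657.6 kJ/s
Energy balance on cold side (adiabatic exchanger): Q = ṁ_c·Cp_c·(T_c,out − T_c,in)
ṁ_c = 2657.6 / [2.26 × (18.5 − -42.5)] = 19.278 kg/s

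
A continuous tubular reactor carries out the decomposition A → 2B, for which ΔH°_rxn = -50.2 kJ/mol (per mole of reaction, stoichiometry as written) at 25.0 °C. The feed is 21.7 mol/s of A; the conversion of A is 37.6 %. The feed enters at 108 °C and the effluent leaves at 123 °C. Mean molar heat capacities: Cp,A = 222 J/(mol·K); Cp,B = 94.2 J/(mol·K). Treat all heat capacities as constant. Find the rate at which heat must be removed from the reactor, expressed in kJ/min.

Q_out = 21900 kJ/min

Extent of reaction ξ = 0.376 × 21.7 = 8.1592 mol/s
Reaction term: ξ·ΔH°_rxn = 8.1592 × -50.2 = -409.59 kJ/s
Sensible, feed 108→25 °C: -399.84 kJ/s
Outlet flows (mol/s): A 13.541, B 16.318
Sensible, products 25→123 °C: 445.24 kJ/s
Q = ΔH = -364.2 kJ/s = -364.2 kW
Heat removed = 21852 kJ/min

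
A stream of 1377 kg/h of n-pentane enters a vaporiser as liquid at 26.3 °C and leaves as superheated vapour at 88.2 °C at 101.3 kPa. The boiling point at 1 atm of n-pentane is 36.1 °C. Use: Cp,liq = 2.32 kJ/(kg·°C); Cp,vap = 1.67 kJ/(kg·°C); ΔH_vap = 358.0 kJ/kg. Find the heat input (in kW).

liquid 26.3→36.1 °C: 22.736 kJ/kg
vaporisation at 36.1 °C: 358 kJ/kg
vapour 36.1→88.2 °C: 87.007 kJ/kg
Δh = 22.736 + 358 + 87.007 = 467.74 kJ/kg
Q = ṁ·Δh = 1377 kg/h × 467.74 kJ/kg = 644080 kJ/h
|Q| = 178.91 kW

Q = 179 kW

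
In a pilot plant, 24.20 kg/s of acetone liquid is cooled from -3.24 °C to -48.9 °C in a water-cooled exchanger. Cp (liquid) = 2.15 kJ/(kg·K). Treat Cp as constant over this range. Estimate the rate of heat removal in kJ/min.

Q = ṁ·Cp·ΔT = 24.20 × 2.15 × (-48.9 − -3.24) = -2375.7 kJ/s
Cooling duty = 142540 kJ/min

Q_c = 143000 kJ/min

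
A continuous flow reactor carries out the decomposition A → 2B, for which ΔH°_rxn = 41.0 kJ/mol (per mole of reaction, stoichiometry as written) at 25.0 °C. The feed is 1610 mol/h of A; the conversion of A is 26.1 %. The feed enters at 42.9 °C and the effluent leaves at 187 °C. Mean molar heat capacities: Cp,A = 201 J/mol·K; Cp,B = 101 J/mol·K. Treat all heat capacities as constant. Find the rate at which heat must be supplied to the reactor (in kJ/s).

Extent of reaction ξ = 0.261 × 1610 = 420.21 mol/h
Reaction term: ξ·ΔH°_rxn = 420.21 × 41.0 = 17229 kJ/h
Sensible, feed 42.9→25 °C: -5792.6 kJ/h
Outlet flows (mol/h): A 1189.8, B 840.42
Sensible, products 25→187 °C: 52493 kJ/h
Q = ΔH = 63929 kJ/h = 17.758 kW
Heat supplied = 17.758 kJ/s

Q_in = 17.8 kJ/s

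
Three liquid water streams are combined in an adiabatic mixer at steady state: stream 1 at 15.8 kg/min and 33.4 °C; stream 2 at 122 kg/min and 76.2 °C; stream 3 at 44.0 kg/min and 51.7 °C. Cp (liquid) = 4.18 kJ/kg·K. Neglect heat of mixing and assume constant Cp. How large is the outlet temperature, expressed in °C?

T_out = 66.6 °C

Energy balance with Q = 0: Σ ṁᵢCp,ᵢ(T_out − Tᵢ) = 0
T_out = Σ ṁᵢCp,ᵢTᵢ / Σ ṁᵢCp,ᵢ
      = 50573 / 759.92 = 66.551 °C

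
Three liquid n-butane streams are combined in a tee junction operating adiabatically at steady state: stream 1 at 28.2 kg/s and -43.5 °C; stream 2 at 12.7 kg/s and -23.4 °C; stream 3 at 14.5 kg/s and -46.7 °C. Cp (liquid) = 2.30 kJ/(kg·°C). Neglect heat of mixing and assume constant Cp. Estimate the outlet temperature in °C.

T_out = -39.7 °C

Adiabatic, steady state ⇒ Σ ṁᵢCp,ᵢ(T_out − Tᵢ) = 0
Σ ṁᵢCp,ᵢTᵢ = 28.2×2.30×-43.5 + 12.7×2.30×-23.4 + 14.5×2.30×-46.7 = -5062.4
Σ ṁᵢCp,ᵢ = 28.2×2.30 + 12.7×2.30 + 14.5×2.30 = 127.42
T_out = -5062.4 / 127.42 = -39.73 °C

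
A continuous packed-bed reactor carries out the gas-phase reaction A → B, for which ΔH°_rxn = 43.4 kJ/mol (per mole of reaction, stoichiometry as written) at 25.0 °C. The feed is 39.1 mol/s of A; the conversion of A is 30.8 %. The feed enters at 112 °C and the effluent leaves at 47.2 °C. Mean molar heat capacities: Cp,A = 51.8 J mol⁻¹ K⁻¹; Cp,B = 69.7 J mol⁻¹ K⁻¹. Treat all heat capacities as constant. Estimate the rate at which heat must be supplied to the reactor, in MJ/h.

Q_in = 1430 MJ/h

Extent of reaction ξ = 0.308 × 39.1 = 12.043 mol/s
Reaction term: ξ·ΔH°_rxn = 12.043 × 43.4 = 522.66 kJ/s
Sensible, feed 112→25 °C: -176.21 kJ/s
Outlet flows (mol/s): A 27.057, B 12.043
Sensible, products 25→47.2 °C: 49.749 kJ/s
Q = ΔH = 396.2 kJ/s = 396.2 kW
Heat supplied = 1426.3 MJ/h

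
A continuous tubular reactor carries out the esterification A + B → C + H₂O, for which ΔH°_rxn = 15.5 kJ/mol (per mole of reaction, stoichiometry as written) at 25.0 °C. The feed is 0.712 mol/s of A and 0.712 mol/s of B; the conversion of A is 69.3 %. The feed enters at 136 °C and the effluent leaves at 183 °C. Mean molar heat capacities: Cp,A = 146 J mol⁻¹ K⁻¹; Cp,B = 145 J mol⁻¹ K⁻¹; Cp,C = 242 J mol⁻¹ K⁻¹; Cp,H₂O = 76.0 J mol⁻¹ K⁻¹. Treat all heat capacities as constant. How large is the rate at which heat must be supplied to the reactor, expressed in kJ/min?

Extent of reaction ξ = 0.693 × 0.712 = 0.49342 mol/s
Reaction term: ξ·ΔH°_rxn = 0.49342 × 15.5 = 7.6479 kJ/s
Sensible, feed 136→25 °C: -22.998 kJ/s
Outlet flows (mol/s): A 0.21858, B 0.21858, C 0.49342, H₂O 0.49342
Sensible, products 25→183 °C: 34.841 kJ/s
Q = ΔH = 19.491 kJ/s = 19.491 kW
Heat supplied = 1169.5 kJ/min

Q_in = 1170 kJ/min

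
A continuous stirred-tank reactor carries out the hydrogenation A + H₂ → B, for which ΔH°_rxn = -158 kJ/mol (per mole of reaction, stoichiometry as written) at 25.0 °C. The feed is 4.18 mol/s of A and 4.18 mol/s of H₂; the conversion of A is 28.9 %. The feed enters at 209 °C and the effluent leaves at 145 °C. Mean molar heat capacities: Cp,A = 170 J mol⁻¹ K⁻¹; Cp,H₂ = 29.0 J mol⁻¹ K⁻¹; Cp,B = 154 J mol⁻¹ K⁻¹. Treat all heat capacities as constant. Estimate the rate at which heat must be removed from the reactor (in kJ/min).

Extent of reaction ξ = 0.289 × 4.18 = 1.208 mol/s
Reaction term: ξ·ΔH°_rxn = 1.208 × -158 = -190.87 kJ/s
Sensible, feed 209→25 °C: -153.05 kJ/s
Outlet flows (mol/s): A 2.972, H₂ 2.972, B 1.208
Sensible, products 25→145 °C: 93.295 kJ/s
Q = ΔH = -250.63 kJ/s = -250.63 kW
Heat removed = 15038 kJ/min

Q_out = 15000 kJ/min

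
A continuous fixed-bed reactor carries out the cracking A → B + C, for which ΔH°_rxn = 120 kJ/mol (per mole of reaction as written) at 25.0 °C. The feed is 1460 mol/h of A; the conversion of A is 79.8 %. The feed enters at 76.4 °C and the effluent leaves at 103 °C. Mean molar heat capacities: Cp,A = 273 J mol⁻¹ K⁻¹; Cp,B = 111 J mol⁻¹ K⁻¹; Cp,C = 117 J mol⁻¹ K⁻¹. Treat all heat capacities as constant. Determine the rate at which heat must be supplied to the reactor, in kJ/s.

Extent of reaction ξ = 0.798 × 1460 = 1165.1 mol/h
Reaction term: ξ·ΔH°_rxn = 1165.1 × 120 = 139810 kJ/h
Sensible, feed 76.4→25 °C: -20487 kJ/h
Outlet flows (mol/h): A 294.92, B 1165.1, C 1165.1
Sensible, products 25→103 °C: 27000 kJ/h
Q = ΔH = 146320 kJ/h = 40.645 kW
Heat supplied = 40.645 kJ/s

Q_in = 40.6 kJ/s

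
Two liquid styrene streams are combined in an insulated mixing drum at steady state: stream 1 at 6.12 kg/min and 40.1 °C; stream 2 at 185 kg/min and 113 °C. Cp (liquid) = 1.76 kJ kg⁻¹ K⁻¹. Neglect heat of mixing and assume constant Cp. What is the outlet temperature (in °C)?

No heat crosses the boundary, so H_out = H_in.
Σ ṁᵢCp,ᵢTᵢ = 6.12×1.76×40.1 + 185×1.76×113 = 37225
Σ ṁᵢCp,ᵢ = 6.12×1.76 + 185×1.76 = 336.37
T_out = 37225 / 336.37 = 110.67 °C

T_out = 111 °C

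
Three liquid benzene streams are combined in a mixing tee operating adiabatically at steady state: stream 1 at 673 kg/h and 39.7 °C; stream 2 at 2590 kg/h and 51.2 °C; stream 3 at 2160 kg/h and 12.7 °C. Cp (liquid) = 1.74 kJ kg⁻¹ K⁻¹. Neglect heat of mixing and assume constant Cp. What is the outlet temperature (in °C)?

No heat crosses the boundary, so H_out = H_in.
Σ ṁᵢCp,ᵢTᵢ = 673×1.74×39.7 + 2590×1.74×51.2 + 2160×1.74×12.7 = 324960
Σ ṁᵢCp,ᵢ = 673×1.74 + 2590×1.74 + 2160×1.74 = 9436
T_out = 324960 / 9436 = 34.438 °C

T_out = 34.4 °C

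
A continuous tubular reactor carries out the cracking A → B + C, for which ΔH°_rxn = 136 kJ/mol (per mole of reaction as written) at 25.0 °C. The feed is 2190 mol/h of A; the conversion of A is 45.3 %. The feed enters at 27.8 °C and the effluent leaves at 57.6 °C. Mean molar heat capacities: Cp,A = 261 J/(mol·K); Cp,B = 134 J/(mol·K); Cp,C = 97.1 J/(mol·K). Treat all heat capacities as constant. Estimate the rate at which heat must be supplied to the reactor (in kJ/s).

Q_in = 41.9 kJ/s

Extent of reaction ξ = 0.453 × 2190 = 992.07 mol/h
Reaction term: ξ·ΔH°_rxn = 992.07 × 136 = 134920 kJ/h
Sensible, feed 27.8→25 °C: -1600.5 kJ/h
Outlet flows (mol/h): A 1197.9, B 992.07, C 992.07
Sensible, products 25→57.6 °C: 17667 kJ/h
Q = ΔH = 150990 kJ/h = 41.941 kW
Heat supplied = 41.941 kJ/s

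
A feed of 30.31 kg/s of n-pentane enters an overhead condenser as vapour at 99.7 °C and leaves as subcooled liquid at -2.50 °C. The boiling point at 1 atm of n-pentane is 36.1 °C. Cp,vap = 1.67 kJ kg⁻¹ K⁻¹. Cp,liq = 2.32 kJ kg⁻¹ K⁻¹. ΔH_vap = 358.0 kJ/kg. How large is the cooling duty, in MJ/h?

vapour 99.7→36.1 °C: -106.21 kJ/kg
condensation at 36.1 °C: -358 kJ/kg
liquid 36.1→-2.50 °C: -89.552 kJ/kg
Δh = -106.21 + -358 + -89.552 = -553.76 kJ/kg
Q = ṁ·Δh = 30.31 kg/s × -553.76 kJ/kg = -16785 kJ/s
|Q| = 16785 kW = 60425 MJ/h

Q_c = 60400 MJ/h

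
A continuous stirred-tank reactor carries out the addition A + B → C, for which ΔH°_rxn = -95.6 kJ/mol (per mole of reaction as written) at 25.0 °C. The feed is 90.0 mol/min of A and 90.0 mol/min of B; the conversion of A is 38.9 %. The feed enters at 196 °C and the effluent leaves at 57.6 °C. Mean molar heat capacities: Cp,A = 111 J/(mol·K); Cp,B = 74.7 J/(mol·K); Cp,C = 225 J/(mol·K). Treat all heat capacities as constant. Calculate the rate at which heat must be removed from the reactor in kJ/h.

Q_out = 337000 kJ/h

Extent of reaction ξ = 0.389 × 90.0 = 35.01 mol/min
Reaction term: ξ·ΔH°_rxn = 35.01 × -95.6 = -3347 kJ/min
Sensible, feed 196→25 °C: -2857.9 kJ/min
Outlet flows (mol/min): A 54.99, B 54.99, C 35.01
Sensible, products 25→57.6 °C: 589.7 kJ/min
Q = ΔH = -5615.2 kJ/min = -93.586 kW
Heat removed = 336910 kJ/h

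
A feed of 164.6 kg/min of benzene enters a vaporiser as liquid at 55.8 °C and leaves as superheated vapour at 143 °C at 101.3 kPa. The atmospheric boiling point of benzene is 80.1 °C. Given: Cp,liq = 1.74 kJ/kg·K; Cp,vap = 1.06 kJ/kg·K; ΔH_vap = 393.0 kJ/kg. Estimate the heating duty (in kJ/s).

Q = 1380 kJ/s

liquid 55.8→80.1 °C: 42.282 kJ/kg
vaporisation at 80.1 °C: 393 kJ/kg
vapour 80.1→143 °C: 66.674 kJ/kg
Δh = 42.282 + 393 + 66.674 = 501.96 kJ/kg
Q = ṁ·Δh = 164.6 kg/min × 501.96 kJ/kg = 82622 kJ/min
|Q| = 1377 kW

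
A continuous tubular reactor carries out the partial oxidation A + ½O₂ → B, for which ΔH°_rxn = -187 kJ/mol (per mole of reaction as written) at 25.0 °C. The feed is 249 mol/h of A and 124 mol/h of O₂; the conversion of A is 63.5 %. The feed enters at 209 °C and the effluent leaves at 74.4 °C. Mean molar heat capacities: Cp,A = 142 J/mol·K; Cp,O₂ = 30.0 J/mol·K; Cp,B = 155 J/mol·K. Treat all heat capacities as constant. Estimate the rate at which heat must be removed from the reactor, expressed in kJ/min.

Extent of reaction ξ = 0.635 × 249 = 158.12 mol/h
Reaction term: ξ·ΔH°_rxn = 158.12 × -187 = -29568 kJ/h
Sensible, feed 209→25 °C: -7190.4 kJ/h
Outlet flows (mol/h): A 90.885, O₂ 44.942, B 158.12
Sensible, products 25→74.4 °C: 1914.8 kJ/h
Q = ΔH = -34843 kJ/h = -9.6786 kW
Heat removed = 580.72 kJ/min

Q_out = 581 kJ/min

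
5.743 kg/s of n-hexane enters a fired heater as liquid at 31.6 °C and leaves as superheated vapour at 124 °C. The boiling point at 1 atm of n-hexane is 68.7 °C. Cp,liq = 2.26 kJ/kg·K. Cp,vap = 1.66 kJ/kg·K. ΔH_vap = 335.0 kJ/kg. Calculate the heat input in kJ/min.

Q = 176000 kJ/min

liquid 31.6→68.7 °C: 83.846 kJ/kg
vaporisation at 68.7 °C: 335 kJ/kg
vapour 68.7→124 °C: 91.798 kJ/kg
Δh = 83.846 + 335 + 91.798 = 510.64 kJ/kg
Q = ṁ·Δh = 5.743 kg/s × 510.64 kJ/kg = 2932.6 kJ/s
|Q| = 2932.6 kW = 175960 kJ/min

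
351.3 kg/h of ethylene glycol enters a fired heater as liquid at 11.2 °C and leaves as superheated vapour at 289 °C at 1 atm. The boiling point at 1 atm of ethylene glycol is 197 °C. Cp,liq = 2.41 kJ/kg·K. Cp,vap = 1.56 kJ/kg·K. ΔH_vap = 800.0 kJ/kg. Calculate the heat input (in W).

Q = 136000 W

liquid 11.2→197 °C: 447.78 kJ/kg
vaporisation at 197 °C: 800 kJ/kg
vapour 197→289 °C: 143.52 kJ/kg
Δh = 447.78 + 800 + 143.52 = 1391.3 kJ/kg
Q = ṁ·Δh = 351.3 kg/h × 1391.3 kJ/kg = 488760 kJ/h
|Q| = 135.77 kW = 135770 W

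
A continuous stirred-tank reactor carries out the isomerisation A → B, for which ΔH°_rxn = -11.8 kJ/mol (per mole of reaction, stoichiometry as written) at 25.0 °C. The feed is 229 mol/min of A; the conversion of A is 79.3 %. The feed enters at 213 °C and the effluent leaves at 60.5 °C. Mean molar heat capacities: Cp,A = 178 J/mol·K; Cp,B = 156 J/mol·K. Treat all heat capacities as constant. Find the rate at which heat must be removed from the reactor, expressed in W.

Q_out = 142000 W

Extent of reaction ξ = 0.793 × 229 = 181.6 mol/min
Reaction term: ξ·ΔH°_rxn = 181.6 × -11.8 = -2142.8 kJ/min
Sensible, feed 213→25 °C: -7663.3 kJ/min
Outlet flows (mol/min): A 47.403, B 181.6
Sensible, products 25→60.5 °C: 1305.2 kJ/min
Q = ΔH = -8500.9 kJ/min = -141.68 kW
Heat removed = 141680 W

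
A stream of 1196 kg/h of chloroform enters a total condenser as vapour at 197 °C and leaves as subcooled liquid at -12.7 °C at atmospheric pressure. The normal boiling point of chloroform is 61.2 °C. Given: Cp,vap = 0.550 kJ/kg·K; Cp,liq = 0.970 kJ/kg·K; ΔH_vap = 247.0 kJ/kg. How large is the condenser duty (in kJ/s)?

Q_c = 131 kJ/s

vapour 197→61.2 °C: -74.69 kJ/kg
condensation at 61.2 °C: -247 kJ/kg
liquid 61.2→-12.7 °C: -71.683 kJ/kg
Δh = -74.69 + -247 + -71.683 = -393.37 kJ/kg
Q = ṁ·Δh = 1196 kg/h × -393.37 kJ/kg = -470470 kJ/h
|Q| = 130.69 kW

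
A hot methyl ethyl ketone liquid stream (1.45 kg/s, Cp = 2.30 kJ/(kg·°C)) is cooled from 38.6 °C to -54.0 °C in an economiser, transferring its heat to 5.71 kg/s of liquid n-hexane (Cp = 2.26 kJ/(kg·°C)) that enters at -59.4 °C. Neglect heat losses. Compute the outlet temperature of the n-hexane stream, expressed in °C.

Heat released by hot stream: Q = 1.45 × 2.30 × (38.6 − -54.0) = 308.82 kJ/s
Energy balance on cold side (adiabatic exchanger): Q = ṁ_c·Cp_c·(T_c,out − T_c,in)
T_c,out = -59.4 + 308.82/(5.71 × 2.26) = -35.469 °C

T_c,out = -35.5 °C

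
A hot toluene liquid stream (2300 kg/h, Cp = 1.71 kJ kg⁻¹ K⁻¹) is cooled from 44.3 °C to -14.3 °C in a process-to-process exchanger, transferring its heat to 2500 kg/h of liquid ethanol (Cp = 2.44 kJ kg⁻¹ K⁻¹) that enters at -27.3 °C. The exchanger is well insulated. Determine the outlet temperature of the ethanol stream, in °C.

Heat released by hot stream: Q = 2300 × 1.71 × (44.3 − -14.3) = 230470 kJ/h
Energy balance on cold side (adiabatic exchanger): Q = ṁ_c·Cp_c·(T_c,out − T_c,in)
T_c,out = -27.3 + 230470/(2500 × 2.44) = 10.483 °C

T_c,out = 10.5 °C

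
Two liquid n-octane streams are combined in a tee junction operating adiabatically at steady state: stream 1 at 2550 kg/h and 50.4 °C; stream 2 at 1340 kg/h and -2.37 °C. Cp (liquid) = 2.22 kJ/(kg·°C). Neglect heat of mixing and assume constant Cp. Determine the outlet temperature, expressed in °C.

No heat crosses the boundary, so H_out = H_in.
T_out = Σ ṁᵢCp,ᵢTᵢ / Σ ṁᵢCp,ᵢ
      = 278260 / 8635.8 = 32.222 °C

T_out = 32.2 °C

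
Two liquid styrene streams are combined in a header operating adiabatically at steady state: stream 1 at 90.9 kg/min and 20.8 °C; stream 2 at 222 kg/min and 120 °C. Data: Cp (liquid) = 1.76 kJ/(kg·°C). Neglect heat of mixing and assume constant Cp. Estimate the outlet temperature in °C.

Energy balance with Q = 0: Σ ṁᵢCp,ᵢ(T_out − Tᵢ) = 0
T_out = Σ ṁᵢCp,ᵢTᵢ / Σ ṁᵢCp,ᵢ
      = 50214 / 550.7 = 91.182 °C

T_out = 91.2 °C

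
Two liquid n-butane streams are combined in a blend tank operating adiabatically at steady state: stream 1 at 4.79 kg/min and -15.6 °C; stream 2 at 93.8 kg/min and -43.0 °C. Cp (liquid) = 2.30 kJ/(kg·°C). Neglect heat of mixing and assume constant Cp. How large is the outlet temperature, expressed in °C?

T_out = -41.7 °C

No heat crosses the boundary, so H_out = H_in.
Σ ṁᵢCp,ᵢTᵢ = 4.79×2.30×-15.6 + 93.8×2.30×-43.0 = -9448.7
Σ ṁᵢCp,ᵢ = 4.79×2.30 + 93.8×2.30 = 226.76
T_out = -9448.7 / 226.76 = -41.669 °C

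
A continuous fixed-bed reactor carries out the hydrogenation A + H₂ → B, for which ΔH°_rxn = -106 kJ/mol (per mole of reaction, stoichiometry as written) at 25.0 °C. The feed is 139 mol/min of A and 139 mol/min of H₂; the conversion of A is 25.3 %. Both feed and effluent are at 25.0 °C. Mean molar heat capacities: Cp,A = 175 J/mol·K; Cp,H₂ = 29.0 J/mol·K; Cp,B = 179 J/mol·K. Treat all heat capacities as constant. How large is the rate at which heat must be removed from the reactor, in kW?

Q_out = 62.1 kW

Extent of reaction ξ = 0.253 × 139 = 35.167 mol/min
Reaction term: ξ·ΔH°_rxn = 35.167 × -106 = -3727.7 kJ/min
Q = ΔH = -3727.7 kJ/min = -62.128 kW
Heat removed = 62.128 kW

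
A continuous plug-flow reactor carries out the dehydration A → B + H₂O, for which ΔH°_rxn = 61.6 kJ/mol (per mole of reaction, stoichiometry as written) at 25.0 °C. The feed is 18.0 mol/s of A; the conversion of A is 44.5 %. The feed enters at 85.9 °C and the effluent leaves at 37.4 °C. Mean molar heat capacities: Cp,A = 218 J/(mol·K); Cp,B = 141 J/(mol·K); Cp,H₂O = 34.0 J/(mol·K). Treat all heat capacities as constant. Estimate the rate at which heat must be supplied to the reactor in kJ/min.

Q_in = 17900 kJ/min

Extent of reaction ξ = 0.445 × 18.0 = 8.01 mol/s
Reaction term: ξ·ΔH°_rxn = 8.01 × 61.6 = 493.42 kJ/s
Sensible, feed 85.9→25 °C: -238.97 kJ/s
Outlet flows (mol/s): A 9.99, B 8.01, H₂O 8.01
Sensible, products 25→37.4 °C: 44.387 kJ/s
Q = ΔH = 298.83 kJ/s = 298.83 kW
Heat supplied = 17930 kJ/min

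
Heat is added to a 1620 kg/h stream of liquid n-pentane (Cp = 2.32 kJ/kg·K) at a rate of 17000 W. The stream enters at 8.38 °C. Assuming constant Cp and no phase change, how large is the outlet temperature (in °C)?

T_out = 24.7 °C

Q = 17000 W = 61200 kJ/h
ΔT = Q/(ṁ·Cp) = 61200/(1620×2.32) = 16.284 K
T_out = 8.38 + 16.284 = 24.664 °C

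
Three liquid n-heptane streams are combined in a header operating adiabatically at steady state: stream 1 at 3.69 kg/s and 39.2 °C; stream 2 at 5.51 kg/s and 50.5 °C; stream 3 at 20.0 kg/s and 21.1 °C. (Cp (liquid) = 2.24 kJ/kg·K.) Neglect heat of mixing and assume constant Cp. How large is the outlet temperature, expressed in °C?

T_out = 28.9 °C

Energy balance with Q = 0: Σ ṁᵢCp,ᵢ(T_out − Tᵢ) = 0
Σ ṁᵢCp,ᵢTᵢ = 3.69×2.24×39.2 + 5.51×2.24×50.5 + 20.0×2.24×21.1 = 1892.6
Σ ṁᵢCp,ᵢ = 3.69×2.24 + 5.51×2.24 + 20.0×2.24 = 65.408
T_out = 1892.6 / 65.408 = 28.935 °C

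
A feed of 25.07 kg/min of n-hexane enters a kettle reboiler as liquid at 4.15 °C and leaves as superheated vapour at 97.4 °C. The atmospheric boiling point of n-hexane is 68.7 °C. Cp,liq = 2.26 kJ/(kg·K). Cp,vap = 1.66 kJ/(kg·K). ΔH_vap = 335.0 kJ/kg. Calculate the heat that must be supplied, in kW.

liquid 4.15→68.7 °C: 145.88 kJ/kg
vaporisation at 68.7 °C: 335 kJ/kg
vapour 68.7→97.4 °C: 47.642 kJ/kg
Δh = 145.88 + 335 + 47.642 = 528.52 kJ/kg
Q = ṁ·Δh = 25.07 kg/min × 528.52 kJ/kg = 13250 kJ/min
|Q| = 220.84 kW

Q = 221 kW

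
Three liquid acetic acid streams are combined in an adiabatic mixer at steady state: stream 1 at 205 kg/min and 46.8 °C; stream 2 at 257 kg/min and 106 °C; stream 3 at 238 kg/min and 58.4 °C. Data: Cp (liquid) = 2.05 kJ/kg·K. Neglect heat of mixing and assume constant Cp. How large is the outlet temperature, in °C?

T_out = 72.5 °C

No heat crosses the boundary, so H_out = H_in.
T_out = Σ ṁᵢCp,ᵢTᵢ / Σ ṁᵢCp,ᵢ
      = 104010 / 1435 = 72.479 °C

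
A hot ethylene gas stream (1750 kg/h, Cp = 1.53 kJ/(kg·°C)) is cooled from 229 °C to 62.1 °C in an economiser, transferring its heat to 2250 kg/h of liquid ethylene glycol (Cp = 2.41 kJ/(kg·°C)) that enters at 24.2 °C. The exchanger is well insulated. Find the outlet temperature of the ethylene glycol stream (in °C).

Heat released by hot stream: Q = 1750 × 1.53 × (229 − 62.1) = 446870 kJ/h
Energy balance on cold side (adiabatic exchanger): Q = ṁ_c·Cp_c·(T_c,out − T_c,in)
T_c,out = 24.2 + 446870/(2250 × 2.41) = 106.61 °C

T_c,out = 107 °C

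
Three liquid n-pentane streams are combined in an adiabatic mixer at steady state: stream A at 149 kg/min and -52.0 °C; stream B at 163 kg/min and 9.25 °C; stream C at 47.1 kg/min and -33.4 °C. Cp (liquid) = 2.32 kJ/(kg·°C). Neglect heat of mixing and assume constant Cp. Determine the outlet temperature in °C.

T_out = -21.8 °C

No heat crosses the boundary, so H_out = H_in.
Σ ṁᵢCp,ᵢTᵢ = 149×2.32×-52.0 + 163×2.32×9.25 + 47.1×2.32×-33.4 = -18127
Σ ṁᵢCp,ᵢ = 149×2.32 + 163×2.32 + 47.1×2.32 = 833.11
T_out = -18127 / 833.11 = -21.758 °C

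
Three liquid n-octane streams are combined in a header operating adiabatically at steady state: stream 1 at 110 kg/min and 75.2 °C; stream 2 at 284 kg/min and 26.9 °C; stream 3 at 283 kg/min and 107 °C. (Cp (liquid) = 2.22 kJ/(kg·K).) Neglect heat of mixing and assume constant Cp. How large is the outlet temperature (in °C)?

Energy balance with Q = 0: Σ ṁᵢCp,ᵢ(T_out − Tᵢ) = 0
T_out = Σ ṁᵢCp,ᵢTᵢ / Σ ṁᵢCp,ᵢ
      = 102550 / 1502.9 = 68.231 °C

T_out = 68.2 °C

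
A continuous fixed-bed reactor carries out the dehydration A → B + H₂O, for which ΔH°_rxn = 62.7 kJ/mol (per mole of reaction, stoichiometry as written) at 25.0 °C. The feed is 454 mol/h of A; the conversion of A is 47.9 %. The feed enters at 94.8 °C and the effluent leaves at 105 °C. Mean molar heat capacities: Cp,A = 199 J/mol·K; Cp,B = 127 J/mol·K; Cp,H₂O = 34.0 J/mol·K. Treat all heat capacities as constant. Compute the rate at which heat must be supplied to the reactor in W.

Extent of reaction ξ = 0.479 × 454 = 217.47 mol/h
Reaction term: ξ·ΔH°_rxn = 217.47 × 62.7 = 13635 kJ/h
Sensible, feed 94.8→25 °C: -6306.2 kJ/h
Outlet flows (mol/h): A 236.53, B 217.47, H₂O 217.47
Sensible, products 25→105 °C: 6566.6 kJ/h
Q = ΔH = 13896 kJ/h = 3.8599 kW
Heat supplied = 3859.9 W

Q_in = 3860 W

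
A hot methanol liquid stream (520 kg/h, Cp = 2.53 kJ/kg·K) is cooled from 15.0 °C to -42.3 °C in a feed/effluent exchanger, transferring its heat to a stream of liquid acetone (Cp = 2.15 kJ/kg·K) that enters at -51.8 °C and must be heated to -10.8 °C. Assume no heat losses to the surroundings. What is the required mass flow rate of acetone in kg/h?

ṁ_c = 855 kg/h

Heat released by hot stream: Q = 520 × 2.53 × (15.0 − -42.3) = 75384 kJ/h
Energy balance on cold side (adiabatic exchanger): Q = ṁ_c·Cp_c·(T_c,out − T_c,in)
ṁ_c = 75384 / [2.15 × (-10.8 − -51.8)] = 855.18 kg/h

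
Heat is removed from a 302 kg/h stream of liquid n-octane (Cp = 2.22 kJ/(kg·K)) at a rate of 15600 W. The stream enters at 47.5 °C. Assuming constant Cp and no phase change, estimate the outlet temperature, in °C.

Q = 15600 W = 56160 kJ/h
ΔT = Q/(ṁ·Cp) = 56160/(302×2.22) = 83.766 K
T_out = 47.5 − 83.766 = -36.266 °C

T_out = -36.3 °C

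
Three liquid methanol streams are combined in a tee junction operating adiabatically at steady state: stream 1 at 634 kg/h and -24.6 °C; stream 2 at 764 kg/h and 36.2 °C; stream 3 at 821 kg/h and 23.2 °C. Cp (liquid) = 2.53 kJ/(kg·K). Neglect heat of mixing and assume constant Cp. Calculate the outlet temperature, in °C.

T_out = 14.0 °C

Energy balance with Q = 0: Σ ṁᵢCp,ᵢ(T_out − Tᵢ) = 0
Σ ṁᵢCp,ᵢTᵢ = 634×2.53×-24.6 + 764×2.53×36.2 + 821×2.53×23.2 = 78702
Σ ṁᵢCp,ᵢ = 634×2.53 + 764×2.53 + 821×2.53 = 5614.1
T_out = 78702 / 5614.1 = 14.019 °C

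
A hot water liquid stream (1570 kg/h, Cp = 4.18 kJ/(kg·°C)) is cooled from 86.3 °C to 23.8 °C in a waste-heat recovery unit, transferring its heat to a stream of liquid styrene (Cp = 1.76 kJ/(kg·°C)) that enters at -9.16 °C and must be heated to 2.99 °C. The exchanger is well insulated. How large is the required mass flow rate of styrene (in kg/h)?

Heat released by hot stream: Q = 1570 × 4.18 × (86.3 − 23.8) = 410160 kJ/h
Energy balance on cold side (adiabatic exchanger): Q = ṁ_c·Cp_c·(T_c,out − T_c,in)
ṁ_c = 410160 / [1.76 × (2.99 − -9.16)] = 19181 kg/h

ṁ_c = 19200 kg/h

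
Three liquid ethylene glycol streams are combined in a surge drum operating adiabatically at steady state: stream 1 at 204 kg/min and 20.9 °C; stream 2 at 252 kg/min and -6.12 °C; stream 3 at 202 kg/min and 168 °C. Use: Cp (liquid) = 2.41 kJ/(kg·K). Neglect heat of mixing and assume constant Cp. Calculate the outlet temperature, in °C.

Energy balance with Q = 0: Σ ṁᵢCp,ᵢ(T_out − Tᵢ) = 0
Σ ṁᵢCp,ᵢTᵢ = 204×2.41×20.9 + 252×2.41×-6.12 + 202×2.41×168 = 88344
Σ ṁᵢCp,ᵢ = 204×2.41 + 252×2.41 + 202×2.41 = 1585.8
T_out = 88344 / 1585.8 = 55.71 °C

T_out = 55.7 °C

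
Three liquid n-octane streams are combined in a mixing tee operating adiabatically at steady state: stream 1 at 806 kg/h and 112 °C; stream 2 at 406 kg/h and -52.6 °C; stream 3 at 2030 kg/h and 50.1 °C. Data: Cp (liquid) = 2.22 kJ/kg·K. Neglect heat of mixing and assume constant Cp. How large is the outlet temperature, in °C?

T_out = 52.6 °C

Energy balance with Q = 0: Σ ṁᵢCp,ᵢ(T_out − Tᵢ) = 0
Σ ṁᵢCp,ᵢTᵢ = 806×2.22×112 + 406×2.22×-52.6 + 2030×2.22×50.1 = 378780
Σ ṁᵢCp,ᵢ = 806×2.22 + 406×2.22 + 2030×2.22 = 7197.2
T_out = 378780 / 7197.2 = 52.628 °C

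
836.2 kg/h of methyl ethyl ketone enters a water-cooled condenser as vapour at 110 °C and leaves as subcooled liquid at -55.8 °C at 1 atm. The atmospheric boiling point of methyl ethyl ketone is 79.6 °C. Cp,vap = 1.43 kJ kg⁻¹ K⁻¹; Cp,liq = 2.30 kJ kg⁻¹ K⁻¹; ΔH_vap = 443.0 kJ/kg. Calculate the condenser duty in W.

vapour 110→79.6 °C: -43.472 kJ/kg
condensation at 79.6 °C: -443 kJ/kg
liquid 79.6→-55.8 °C: -311.42 kJ/kg
Δh = -43.472 + -443 + -311.42 = -797.89 kJ/kg
Q = ṁ·Δh = 836.2 kg/h × -797.89 kJ/kg = -667200 kJ/h
|Q| = 185.33 kW = 185330 W

Q_c = 185000 W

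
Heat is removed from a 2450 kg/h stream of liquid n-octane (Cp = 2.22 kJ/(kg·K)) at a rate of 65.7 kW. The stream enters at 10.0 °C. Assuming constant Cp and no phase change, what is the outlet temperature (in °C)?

Q = 65.7 kW = 236520 kJ/h
ΔT = Q/(ṁ·Cp) = 236520/(2450×2.22) = 43.486 K
T_out = 10.0 − 43.486 = -33.486 °C

T_out = -33.5 °C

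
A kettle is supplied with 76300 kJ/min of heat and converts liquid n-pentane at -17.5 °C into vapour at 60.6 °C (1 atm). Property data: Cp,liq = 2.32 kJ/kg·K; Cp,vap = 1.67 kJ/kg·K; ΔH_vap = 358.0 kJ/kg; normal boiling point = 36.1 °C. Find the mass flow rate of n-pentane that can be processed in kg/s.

ṁ = 2.43 kg/s

Δh = 2.32×(36.1−-17.5) + 358.0 + 1.67×(60.6−36.1) = 523.27 kJ/kg
Q = 76300 kJ/min = 1271.7 kJ/s = 1271.7 kJ/s
ṁ = Q/Δh = 1271.7 / 523.27 = 2.4302 kg/s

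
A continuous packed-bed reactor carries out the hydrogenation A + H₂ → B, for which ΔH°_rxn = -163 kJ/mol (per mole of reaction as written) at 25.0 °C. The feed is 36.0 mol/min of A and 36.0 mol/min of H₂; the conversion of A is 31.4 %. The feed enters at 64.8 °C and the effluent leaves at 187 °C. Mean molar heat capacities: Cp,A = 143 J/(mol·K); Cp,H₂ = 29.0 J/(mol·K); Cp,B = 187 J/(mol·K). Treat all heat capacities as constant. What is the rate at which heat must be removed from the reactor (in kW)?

Q_out = 17.6 kW

Extent of reaction ξ = 0.314 × 36.0 = 11.304 mol/min
Reaction term: ξ·ΔH°_rxn = 11.304 × -163 = -1842.6 kJ/min
Sensible, feed 64.8→25 °C: -246.44 kJ/min
Outlet flows (mol/min): A 24.696, H₂ 24.696, B 11.304
Sensible, products 25→187 °C: 1030.6 kJ/min
Q = ΔH = -1058.4 kJ/min = -17.64 kW
Heat removed = 17.64 kW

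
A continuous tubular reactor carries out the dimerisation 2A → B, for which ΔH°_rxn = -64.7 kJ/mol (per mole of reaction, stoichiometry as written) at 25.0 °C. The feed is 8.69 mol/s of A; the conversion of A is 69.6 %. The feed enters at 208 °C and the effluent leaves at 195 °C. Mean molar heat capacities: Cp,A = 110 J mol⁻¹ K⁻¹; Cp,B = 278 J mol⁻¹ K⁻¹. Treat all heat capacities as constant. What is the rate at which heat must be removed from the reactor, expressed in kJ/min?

Extent of reaction ξ = 0.696 × 8.69 / 2 = 3.0241 mol/s
Reaction term: ξ·ΔH°_rxn = 3.0241 × -64.7 = -195.66 kJ/s
Sensible, feed 208→25 °C: -174.93 kJ/s
Outlet flows (mol/s): A 2.6418, B 3.0241
Sensible, products 25→195 °C: 192.32 kJ/s
Q = ΔH = -178.27 kJ/s = -178.27 kW
Heat removed = 10696 kJ/min

Q_out = 10700 kJ/min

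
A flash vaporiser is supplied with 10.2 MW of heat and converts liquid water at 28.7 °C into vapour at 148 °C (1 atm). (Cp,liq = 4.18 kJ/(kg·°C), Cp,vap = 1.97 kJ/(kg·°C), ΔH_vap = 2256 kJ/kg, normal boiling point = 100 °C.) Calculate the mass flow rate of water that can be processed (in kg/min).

ṁ = 231 kg/min

Δh = 4.18×(100−28.7) + 2256 + 1.97×(148−100) = 2648.6 kJ/kg
Q = 10.2 MW = 10200 kJ/s = 612000 kJ/min
ṁ = Q/Δh = 612000 / 2648.6 = 231.07 kg/min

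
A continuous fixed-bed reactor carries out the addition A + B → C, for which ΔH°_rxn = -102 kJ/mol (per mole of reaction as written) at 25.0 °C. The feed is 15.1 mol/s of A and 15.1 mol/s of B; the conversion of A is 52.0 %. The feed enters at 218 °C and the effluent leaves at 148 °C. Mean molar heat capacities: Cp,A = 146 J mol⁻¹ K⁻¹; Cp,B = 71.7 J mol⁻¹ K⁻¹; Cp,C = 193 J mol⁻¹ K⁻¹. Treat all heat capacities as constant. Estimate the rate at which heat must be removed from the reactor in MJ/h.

Extent of reaction ξ = 0.520 × 15.1 = 7.852 mol/s
Reaction term: ξ·ΔH°_rxn = 7.852 × -102 = -800.9 kJ/s
Sensible, feed 218→25 °C: -634.44 kJ/s
Outlet flows (mol/s): A 7.248, B 7.248, C 7.852
Sensible, products 25→148 °C: 380.48 kJ/s
Q = ΔH = -1054.9 kJ/s = -1054.9 kW
Heat removed = 3797.5 MJ/h

Q_out = 3800 MJ/h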